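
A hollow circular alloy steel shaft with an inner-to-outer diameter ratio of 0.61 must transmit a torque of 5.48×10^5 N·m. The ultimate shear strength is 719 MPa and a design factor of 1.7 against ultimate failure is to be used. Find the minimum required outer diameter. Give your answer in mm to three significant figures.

d_o = 197 mm

τ_allow = 719/1.7 = 422.9 MPa.
For a hollow shaft τ = 16T/[πd_o³(1−k⁴)] with k = 0.61, so 1−k⁴ = 0.8615.
d_o³ = 16T/[π τ_allow (1−k⁴)] = 16×5.4800×10^8/(π×422.9×0.8615) = 7.659×10^6 mm³.
d_o = 197.1 mm.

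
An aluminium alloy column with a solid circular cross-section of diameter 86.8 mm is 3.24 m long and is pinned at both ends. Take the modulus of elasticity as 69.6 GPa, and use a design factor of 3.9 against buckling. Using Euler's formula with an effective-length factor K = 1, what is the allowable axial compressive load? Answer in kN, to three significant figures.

P_allow = 46.8 kN

I = πd⁴/64 = π×86.8⁴/64 = 2.786×10^6 mm⁴.
Effective length L_e = KL = 1×3.24 m = 3240 mm.
Euler critical load P_cr = π²EI/L_e² = π²×69600×2.786×10^6/3240² = 182300 N.
P_allow = P_cr/n = 182300/3.9 = 46750 N.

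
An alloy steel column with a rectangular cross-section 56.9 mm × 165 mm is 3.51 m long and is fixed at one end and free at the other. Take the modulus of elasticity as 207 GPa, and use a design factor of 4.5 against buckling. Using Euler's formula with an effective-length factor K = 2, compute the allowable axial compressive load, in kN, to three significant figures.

Buckling occurs about the weak axis: I_min = h·b³/12 = 165×56.9³/12 = 2.533×10^6 mm⁴ (b = 56.9 mm is the smaller dimension).
Effective length L_e = KL = 2×3.51 m = 7020 mm.
Euler critical load P_cr = π²EI/L_e² = π²×207000×2.533×10^6/7020² = 105000 N.
P_allow = P_cr/n = 105000/4.5 = 23340 N.

P_allow = 23.3 kN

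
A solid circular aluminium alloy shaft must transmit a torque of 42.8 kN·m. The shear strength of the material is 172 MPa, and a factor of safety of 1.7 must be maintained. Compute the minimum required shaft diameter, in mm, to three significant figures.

d = 129 mm

Allowable shear stress τ_allow = 172/1.7 = 101.2 MPa.
For a solid shaft τ = 16T/(πd³), so d³ = 16T/(π τ_allow) = 16×4.2800×10^7/(π×101.2) = 2.154×10^6 mm³.
d = (2.154×10^6)^(1/3) = 129.2 mm.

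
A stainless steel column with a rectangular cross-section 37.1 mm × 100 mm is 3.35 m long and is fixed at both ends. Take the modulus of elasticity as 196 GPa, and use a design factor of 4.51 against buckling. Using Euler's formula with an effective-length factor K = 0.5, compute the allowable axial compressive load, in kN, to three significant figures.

Buckling occurs about the weak axis: I_min = h·b³/12 = 100×37.1³/12 = 425500 mm⁴ (b = 37.1 mm is the smaller dimension).
Effective length L_e = KL = 0.5×3.35 m = 1675 mm.
Euler critical load P_cr = π²EI/L_e² = π²×196000×425500/1675² = 293400 N.
P_allow = P_cr/n = 293400/4.51 = 65060 N.

P_allow = 65.1 kN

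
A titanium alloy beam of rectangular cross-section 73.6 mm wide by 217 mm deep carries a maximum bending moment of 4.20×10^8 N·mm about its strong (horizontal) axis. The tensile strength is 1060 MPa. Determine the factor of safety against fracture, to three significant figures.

n = 1.46

Section modulus S = bh²/6 = 73.6×217²/6 = 577600 mm³.
σ = M/S = 4.2000×10^8/577600 = 727.1 MPa.
n = 1060/727.1 = 1.458.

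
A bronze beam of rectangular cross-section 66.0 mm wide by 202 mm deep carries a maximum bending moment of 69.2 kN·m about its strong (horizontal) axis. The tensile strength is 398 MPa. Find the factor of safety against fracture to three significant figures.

Section modulus S = bh²/6 = 66.0×202²/6 = 448800 mm³.
σ = M/S = 6.9200×10^7/448800 = 154.2 MPa.
n = 398/154.2 = 2.582.

n = 2.58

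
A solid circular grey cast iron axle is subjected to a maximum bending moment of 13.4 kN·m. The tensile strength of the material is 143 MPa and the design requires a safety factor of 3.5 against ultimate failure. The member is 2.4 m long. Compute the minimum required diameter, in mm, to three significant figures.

σ_allow = 143/3.5 = 40.86 MPa.
For a solid circular section σ = 32M/(πd³), so d³ = 32M/(π σ_allow) = 32×1.3400×10^7/(π×40.86) = 3.341×10^6 mm³.
d = 149.5 mm.

d = 149 mm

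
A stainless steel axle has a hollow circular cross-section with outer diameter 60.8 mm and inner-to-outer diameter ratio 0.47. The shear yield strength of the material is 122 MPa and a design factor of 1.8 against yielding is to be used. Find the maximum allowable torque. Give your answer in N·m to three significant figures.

T_allow = 2850 N·m

τ_allow = 122/1.8 = 67.78 MPa.
For a hollow shaft T_allow = τ_allow·πd_o³(1−k⁴)/16 with 1−k⁴ = 0.9512, so πd_o³(1−k⁴)/16 = 41980 mm³.
T_allow = 67.78×41980 = 2.845×10^6 N·mm = 2845 N·m.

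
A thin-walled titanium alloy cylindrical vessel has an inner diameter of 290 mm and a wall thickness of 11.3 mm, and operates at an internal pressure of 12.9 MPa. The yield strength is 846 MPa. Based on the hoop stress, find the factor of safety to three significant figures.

σ_h = pD/(2t) = 12.9×290/(2×11.3) = 165.5 MPa.
n = 846/165.5 = 5.111.

n = 5.11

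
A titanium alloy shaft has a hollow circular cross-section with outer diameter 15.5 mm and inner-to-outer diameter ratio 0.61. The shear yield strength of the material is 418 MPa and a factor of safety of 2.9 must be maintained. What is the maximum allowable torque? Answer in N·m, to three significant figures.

τ_allow = 418/2.9 = 144.1 MPa.
For a hollow shaft T_allow = τ_allow·πd_o³(1−k⁴)/16 with 1−k⁴ = 0.8615, so πd_o³(1−k⁴)/16 = 629.9 mm³.
T_allow = 144.1×629.9 = 90800 N·mm = 90.80 N·m.

T_allow = 90.8 N·m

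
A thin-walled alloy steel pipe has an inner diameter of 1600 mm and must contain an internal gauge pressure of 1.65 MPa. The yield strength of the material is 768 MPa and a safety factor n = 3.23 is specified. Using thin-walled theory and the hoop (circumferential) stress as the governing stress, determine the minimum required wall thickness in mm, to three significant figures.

t = 5.55 mm

σ_allow = 768/3.23 = 237.8 MPa.
Hoop stress σ_h = pD/(2t), so t = pD/(2σ_allow) = 1.65×1600/(2×237.8) = 5.552 mm.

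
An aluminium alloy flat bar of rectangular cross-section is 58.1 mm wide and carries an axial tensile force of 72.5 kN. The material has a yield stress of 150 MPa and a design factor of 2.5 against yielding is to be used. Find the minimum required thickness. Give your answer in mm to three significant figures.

σ_allow = 150/2.5 = 60.00 MPa.
Required area A = F/σ_allow = 72500/60.00 = 1208 mm².
t = A/w = 1208/58.1 = 20.80 mm.

t = 20.8 mm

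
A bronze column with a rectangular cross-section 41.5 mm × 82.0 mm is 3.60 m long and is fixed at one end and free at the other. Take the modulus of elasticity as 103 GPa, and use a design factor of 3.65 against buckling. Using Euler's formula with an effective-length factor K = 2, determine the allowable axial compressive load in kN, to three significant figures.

P_allow = 2.62 kN

Buckling occurs about the weak axis: I_min = h·b³/12 = 82.0×41.5³/12 = 488400 mm⁴ (b = 41.5 mm is the smaller dimension).
Effective length L_e = KL = 2×3.60 m = 7200 mm.
Euler critical load P_cr = π²EI/L_e² = π²×103000×488400/7200² = 9577 N.
P_allow = P_cr/n = 9577/3.65 = 2624 N.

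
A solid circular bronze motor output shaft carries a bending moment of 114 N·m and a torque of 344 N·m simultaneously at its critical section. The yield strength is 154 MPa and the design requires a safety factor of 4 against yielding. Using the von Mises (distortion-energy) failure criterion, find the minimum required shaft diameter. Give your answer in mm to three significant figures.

d = 43.9 mm

σ_allow = σ_y/n = 154/4 = 38.50 MPa.
For a solid shaft σ_b = 32M/(πd³) and τ = 16T/(πd³), so the von Mises stress is σ' = (16/πd³)·√(4M²+3T²).
√(4M²+3T²) = √(4×(114000)² + 3×(344000)²) = 638000 N·mm.
d³ = 16×638000/(π×38.50) = 84390 mm³.
d = 43.86 mm.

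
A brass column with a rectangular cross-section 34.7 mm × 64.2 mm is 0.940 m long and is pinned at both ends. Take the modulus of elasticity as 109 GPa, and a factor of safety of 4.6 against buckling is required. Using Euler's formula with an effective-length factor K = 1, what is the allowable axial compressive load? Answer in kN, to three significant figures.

P_allow = 59.2 kN

Buckling occurs about the weak axis: I_min = h·b³/12 = 64.2×34.7³/12 = 223500 mm⁴ (b = 34.7 mm is the smaller dimension).
Effective length L_e = KL = 1×0.940 m = 940.0 mm.
Euler critical load P_cr = π²EI/L_e² = π²×109000×223500/940.0² = 272200 N.
P_allow = P_cr/n = 272200/4.6 = 59160 N.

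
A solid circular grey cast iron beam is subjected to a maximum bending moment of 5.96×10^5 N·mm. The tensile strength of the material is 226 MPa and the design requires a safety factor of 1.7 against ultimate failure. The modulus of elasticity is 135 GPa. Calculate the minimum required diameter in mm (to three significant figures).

σ_allow = 226/1.7 = 132.9 MPa.
For a solid circular section σ = 32M/(πd³), so d³ = 32M/(π σ_allow) = 32×596000/(π×132.9) = 45670 mm³.
d = 35.74 mm.

d = 35.7 mm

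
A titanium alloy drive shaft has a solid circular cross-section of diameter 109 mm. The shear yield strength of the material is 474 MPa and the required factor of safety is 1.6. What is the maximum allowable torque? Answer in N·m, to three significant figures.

τ_allow = 474/1.6 = 296.2 MPa.
For a solid shaft T_allow = τ_allow·πd³/16; πd³/16 = π×109³/16 = 254300 mm³.
T_allow = 296.2×254300 = 7.533×10^7 N·mm = 75330 N·m.

T_allow = 75300 N·m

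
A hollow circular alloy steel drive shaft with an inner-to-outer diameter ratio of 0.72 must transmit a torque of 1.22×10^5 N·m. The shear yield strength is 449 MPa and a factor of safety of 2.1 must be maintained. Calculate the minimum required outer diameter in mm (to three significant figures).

τ_allow = 449/2.1 = 213.8 MPa.
For a hollow shaft τ = 16T/[πd_o³(1−k⁴)] with k = 0.72, so 1−k⁴ = 0.7313.
d_o³ = 16T/[π τ_allow (1−k⁴)] = 16×1.2200×10^8/(π×213.8×0.7313) = 3.974×10^6 mm³.
d_o = 158.4 mm.

d_o = 158 mm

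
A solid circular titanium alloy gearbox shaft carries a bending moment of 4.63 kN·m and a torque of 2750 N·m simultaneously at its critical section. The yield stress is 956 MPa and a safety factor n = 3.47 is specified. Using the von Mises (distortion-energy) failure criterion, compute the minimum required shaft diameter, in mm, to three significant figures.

d = 57.7 mm

σ_allow = σ_y/n = 956/3.47 = 275.5 MPa.
For a solid shaft σ_b = 32M/(πd³) and τ = 16T/(πd³), so the von Mises stress is σ' = (16/πd³)·√(4M²+3T²).
√(4M²+3T²) = √(4×(4.630×10^6)² + 3×(2.750×10^6)²) = 1.041×10^7 N·mm.
d³ = 16×1.041×10^7/(π×275.5) = 192500 mm³.
d = 57.74 mm.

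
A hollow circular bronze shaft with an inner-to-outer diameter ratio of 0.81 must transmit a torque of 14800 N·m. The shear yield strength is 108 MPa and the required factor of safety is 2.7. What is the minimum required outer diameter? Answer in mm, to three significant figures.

τ_allow = 108/2.7 = 40.00 MPa.
For a hollow shaft τ = 16T/[πd_o³(1−k⁴)] with k = 0.81, so 1−k⁴ = 0.5695.
d_o³ = 16T/[π τ_allow (1−k⁴)] = 16×1.4800×10^7/(π×40.00×0.5695) = 3.309×10^6 mm³.
d_o = 149.0 mm.

d_o = 149 mm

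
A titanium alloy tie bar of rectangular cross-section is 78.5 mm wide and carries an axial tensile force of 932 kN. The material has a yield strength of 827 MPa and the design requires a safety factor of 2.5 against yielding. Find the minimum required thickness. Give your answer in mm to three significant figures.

σ_allow = 827/2.5 = 330.8 MPa.
Required area A = F/σ_allow = 932000/330.8 = 2817 mm².
t = A/w = 2817/78.5 = 35.89 mm.

t = 35.9 mm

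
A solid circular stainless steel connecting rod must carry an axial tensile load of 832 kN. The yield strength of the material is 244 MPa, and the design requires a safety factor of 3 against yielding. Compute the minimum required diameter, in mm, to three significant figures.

Allowable stress σ_allow = 244/3 = 81.33 MPa.
Required area A = F/σ_allow = 832000/81.33 = 10230 mm².
A = πd²/4 → d = √(4A/π) = 114.1 mm.

d = 114 mm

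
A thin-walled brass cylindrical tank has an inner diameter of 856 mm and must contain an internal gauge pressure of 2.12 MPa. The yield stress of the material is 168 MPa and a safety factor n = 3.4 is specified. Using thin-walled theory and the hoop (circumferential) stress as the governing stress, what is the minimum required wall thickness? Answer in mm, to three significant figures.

σ_allow = 168/3.4 = 49.41 MPa.
Hoop stress σ_h = pD/(2t), so t = pD/(2σ_allow) = 2.12×856/(2×49.41) = 18.36 mm.

t = 18.4 mm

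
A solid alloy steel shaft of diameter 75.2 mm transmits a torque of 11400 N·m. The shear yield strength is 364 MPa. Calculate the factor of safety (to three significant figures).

τ = 16T/(πd³) = 16×1.1400×10^7/(π×75.2³) = 136.5 MPa.
n = τ_limit/τ = 364/136.5 = 2.666.

n = 2.67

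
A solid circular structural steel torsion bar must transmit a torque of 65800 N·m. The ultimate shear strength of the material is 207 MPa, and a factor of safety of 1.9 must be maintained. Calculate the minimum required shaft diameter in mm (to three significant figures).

Allowable shear stress τ_allow = 207/1.9 = 108.9 MPa.
For a solid shaft τ = 16T/(πd³), so d³ = 16T/(π τ_allow) = 16×6.5800×10^7/(π×108.9) = 3.076×10^6 mm³.
d = (3.076×10^6)^(1/3) = 145.4 mm.

d = 145 mm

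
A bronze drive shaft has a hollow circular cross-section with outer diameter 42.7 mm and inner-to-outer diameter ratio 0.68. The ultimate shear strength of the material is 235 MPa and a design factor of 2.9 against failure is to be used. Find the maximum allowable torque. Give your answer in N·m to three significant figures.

T_allow = 974 N·m

τ_allow = 235/2.9 = 81.03 MPa.
For a hollow shaft T_allow = τ_allow·πd_o³(1−k⁴)/16 with 1−k⁴ = 0.7862, so πd_o³(1−k⁴)/16 = 12020 mm³.
T_allow = 81.03×12020 = 973900 N·mm = 973.9 N·m.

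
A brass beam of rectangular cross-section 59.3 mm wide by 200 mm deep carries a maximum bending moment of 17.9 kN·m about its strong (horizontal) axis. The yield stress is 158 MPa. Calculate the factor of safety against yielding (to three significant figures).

Section modulus S = bh²/6 = 59.3×200²/6 = 395300 mm³.
σ = M/S = 1.7900×10^7/395300 = 45.28 MPa.
n = 158/45.28 = 3.490.

n = 3.49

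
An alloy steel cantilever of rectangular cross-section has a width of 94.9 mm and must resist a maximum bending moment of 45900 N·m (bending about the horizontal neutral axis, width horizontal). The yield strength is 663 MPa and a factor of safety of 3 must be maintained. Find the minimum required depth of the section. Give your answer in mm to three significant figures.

h = 115 mm

σ_allow = 663/3 = 221.0 MPa.
For a rectangular section σ = 6M/(bh²), so h² = 6M/(b σ_allow) = 6×4.5900×10^7/(94.9×221.0) = 13130 mm².
h = 114.6 mm.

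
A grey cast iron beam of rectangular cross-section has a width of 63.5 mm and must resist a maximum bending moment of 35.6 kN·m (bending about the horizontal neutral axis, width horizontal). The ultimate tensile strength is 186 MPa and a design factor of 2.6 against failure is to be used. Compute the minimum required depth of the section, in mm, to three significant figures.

h = 217 mm

σ_allow = 186/2.6 = 71.54 MPa.
For a rectangular section σ = 6M/(bh²), so h² = 6M/(b σ_allow) = 6×3.5600×10^7/(63.5×71.54) = 47020 mm².
h = 216.8 mm.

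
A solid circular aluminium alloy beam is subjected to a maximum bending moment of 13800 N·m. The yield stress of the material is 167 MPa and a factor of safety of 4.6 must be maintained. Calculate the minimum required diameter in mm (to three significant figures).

d = 157 mm

σ_allow = 167/4.6 = 36.30 MPa.
For a solid circular section σ = 32M/(πd³), so d³ = 32M/(π σ_allow) = 32×1.3800×10^7/(π×36.30) = 3.872×10^6 mm³.
d = 157.0 mm.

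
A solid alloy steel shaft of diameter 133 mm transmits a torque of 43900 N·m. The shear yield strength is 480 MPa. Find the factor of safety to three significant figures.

n = 5.05

τ = 16T/(πd³) = 16×4.3900×10^7/(π×133³) = 95.03 MPa.
n = τ_limit/τ = 480/95.03 = 5.051.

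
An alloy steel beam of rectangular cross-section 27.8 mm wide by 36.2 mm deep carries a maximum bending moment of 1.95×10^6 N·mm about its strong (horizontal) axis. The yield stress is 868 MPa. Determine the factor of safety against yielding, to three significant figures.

Section modulus S = bh²/6 = 27.8×36.2²/6 = 6072 mm³.
σ = M/S = 1950000/6072 = 321.2 MPa.
n = 868/321.2 = 2.703.

n = 2.70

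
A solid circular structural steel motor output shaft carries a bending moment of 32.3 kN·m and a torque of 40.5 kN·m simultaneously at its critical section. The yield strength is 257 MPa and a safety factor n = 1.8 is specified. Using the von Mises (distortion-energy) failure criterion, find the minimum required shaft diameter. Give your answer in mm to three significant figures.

σ_allow = σ_y/n = 257/1.8 = 142.8 MPa.
For a solid shaft σ_b = 32M/(πd³) and τ = 16T/(πd³), so the von Mises stress is σ' = (16/πd³)·√(4M²+3T²).
√(4M²+3T²) = √(4×(3.230×10^7)² + 3×(4.050×10^7)²) = 9.536×10^7 N·mm.
d³ = 16×9.536×10^7/(π×142.8) = 3.402×10^6 mm³.
d = 150.4 mm.

d = 150 mm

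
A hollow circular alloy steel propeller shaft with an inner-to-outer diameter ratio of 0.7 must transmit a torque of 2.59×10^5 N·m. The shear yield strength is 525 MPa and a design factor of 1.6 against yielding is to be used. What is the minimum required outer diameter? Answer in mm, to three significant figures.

τ_allow = 525/1.6 = 328.1 MPa.
For a hollow shaft τ = 16T/[πd_o³(1−k⁴)] with k = 0.7, so 1−k⁴ = 0.7599.
d_o³ = 16T/[π τ_allow (1−k⁴)] = 16×2.5900×10^8/(π×328.1×0.7599) = 5.290×10^6 mm³.
d_o = 174.2 mm.

d_o = 174 mm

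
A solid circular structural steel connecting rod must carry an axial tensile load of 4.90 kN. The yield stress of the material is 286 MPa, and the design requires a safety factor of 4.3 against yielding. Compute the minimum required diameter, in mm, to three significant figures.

Allowable stress σ_allow = 286/4.3 = 66.51 MPa.
Required area A = F/σ_allow = 4900.0/66.51 = 73.67 mm².
A = πd²/4 → d = √(4A/π) = 9.685 mm.

d = 9.69 mm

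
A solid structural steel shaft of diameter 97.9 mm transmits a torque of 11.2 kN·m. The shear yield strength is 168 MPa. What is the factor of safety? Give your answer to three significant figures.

n = 2.76

τ = 16T/(πd³) = 16×1.1200×10^7/(π×97.9³) = 60.79 MPa.
n = τ_limit/τ = 168/60.79 = 2.764.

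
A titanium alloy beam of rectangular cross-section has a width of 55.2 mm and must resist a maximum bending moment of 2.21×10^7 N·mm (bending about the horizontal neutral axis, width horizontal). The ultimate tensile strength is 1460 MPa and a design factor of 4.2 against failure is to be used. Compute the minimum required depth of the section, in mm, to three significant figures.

σ_allow = 1460/4.2 = 347.6 MPa.
For a rectangular section σ = 6M/(bh²), so h² = 6M/(b σ_allow) = 6×2.2100×10^7/(55.2×347.6) = 6910 mm².
h = 83.13 mm.

h = 83.1 mm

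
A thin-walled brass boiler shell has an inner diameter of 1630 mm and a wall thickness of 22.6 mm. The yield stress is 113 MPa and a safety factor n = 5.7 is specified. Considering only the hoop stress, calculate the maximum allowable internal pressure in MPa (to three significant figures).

p_allow = 0.550 MPa

σ_allow = 113/5.7 = 19.82 MPa.
σ_h = pD/(2t) → p_allow = 2σ_allow t/D = 2×19.82×22.6/1630 = 0.5497 MPa.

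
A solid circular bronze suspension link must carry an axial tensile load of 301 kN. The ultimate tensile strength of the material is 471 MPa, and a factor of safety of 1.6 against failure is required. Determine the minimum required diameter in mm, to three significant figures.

Allowable stress σ_allow = 471/1.6 = 294.4 MPa.
Required area A = F/σ_allow = 301000/294.4 = 1023 mm².
A = πd²/4 → d = √(4A/π) = 36.08 mm.

d = 36.1 mm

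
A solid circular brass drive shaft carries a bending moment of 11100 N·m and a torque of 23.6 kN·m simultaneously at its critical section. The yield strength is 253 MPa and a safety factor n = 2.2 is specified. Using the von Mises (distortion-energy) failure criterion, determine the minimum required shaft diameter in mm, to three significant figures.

d = 127 mm

σ_allow = σ_y/n = 253/2.2 = 115.0 MPa.
For a solid shaft σ_b = 32M/(πd³) and τ = 16T/(πd³), so the von Mises stress is σ' = (16/πd³)·√(4M²+3T²).
√(4M²+3T²) = √(4×(1.110×10^7)² + 3×(2.360×10^7)²) = 4.652×10^7 N·mm.
d³ = 16×4.652×10^7/(π×115.0) = 2.060×10^6 mm³.
d = 127.2 mm.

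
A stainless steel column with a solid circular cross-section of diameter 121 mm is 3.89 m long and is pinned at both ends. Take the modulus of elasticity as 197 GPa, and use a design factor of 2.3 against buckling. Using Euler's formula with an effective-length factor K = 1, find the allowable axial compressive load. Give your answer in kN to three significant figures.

P_allow = 588 kN

I = πd⁴/64 = π×121⁴/64 = 1.052×10^7 mm⁴.
Effective length L_e = KL = 1×3.89 m = 3890 mm.
Euler critical load P_cr = π²EI/L_e² = π²×197000×1.052×10^7/3890² = 1.352×10^6 N.
P_allow = P_cr/n = 1.352×10^6/2.3 = 587800 N.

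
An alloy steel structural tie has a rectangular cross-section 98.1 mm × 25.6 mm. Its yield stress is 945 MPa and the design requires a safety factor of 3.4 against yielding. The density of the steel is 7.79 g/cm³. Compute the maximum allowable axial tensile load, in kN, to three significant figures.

σ_allow = 945/3.4 = 277.9 MPa.
A = 98.1×25.6 = 2511 mm².
F_allow = σ_allow × A = 277.9×2511 = 698000 N.

F_allow = 698 kN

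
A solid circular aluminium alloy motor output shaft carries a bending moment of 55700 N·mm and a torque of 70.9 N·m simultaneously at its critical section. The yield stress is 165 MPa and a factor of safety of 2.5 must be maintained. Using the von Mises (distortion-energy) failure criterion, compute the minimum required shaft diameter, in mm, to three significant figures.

d = 23.4 mm

σ_allow = σ_y/n = 165/2.5 = 66.00 MPa.
For a solid shaft σ_b = 32M/(πd³) and τ = 16T/(πd³), so the von Mises stress is σ' = (16/πd³)·√(4M²+3T²).
√(4M²+3T²) = √(4×(55700)² + 3×(70900)²) = 165800 N·mm.
d³ = 16×165800/(π×66.00) = 12790 mm³.
d = 23.39 mm.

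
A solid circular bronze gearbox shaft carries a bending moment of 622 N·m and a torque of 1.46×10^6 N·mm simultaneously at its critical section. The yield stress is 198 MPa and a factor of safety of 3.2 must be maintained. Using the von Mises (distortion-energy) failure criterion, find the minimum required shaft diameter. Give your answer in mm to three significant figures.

d = 61.4 mm

σ_allow = σ_y/n = 198/3.2 = 61.88 MPa.
For a solid shaft σ_b = 32M/(πd³) and τ = 16T/(πd³), so the von Mises stress is σ' = (16/πd³)·√(4M²+3T²).
√(4M²+3T²) = √(4×(622000)² + 3×(1.460×10^6)²) = 2.818×10^6 N·mm.
d³ = 16×2.818×10^6/(π×61.88) = 232000 mm³.
d = 61.44 mm.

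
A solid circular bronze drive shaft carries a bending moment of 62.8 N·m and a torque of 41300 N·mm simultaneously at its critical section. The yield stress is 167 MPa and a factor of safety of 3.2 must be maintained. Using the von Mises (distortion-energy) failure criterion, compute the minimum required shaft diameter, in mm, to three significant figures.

σ_allow = σ_y/n = 167/3.2 = 52.19 MPa.
For a solid shaft σ_b = 32M/(πd³) and τ = 16T/(πd³), so the von Mises stress is σ' = (16/πd³)·√(4M²+3T²).
√(4M²+3T²) = √(4×(62800)² + 3×(41300)²) = 144500 N·mm.
d³ = 16×144500/(π×52.19) = 14110 mm³.
d = 24.16 mm.

d = 24.2 mm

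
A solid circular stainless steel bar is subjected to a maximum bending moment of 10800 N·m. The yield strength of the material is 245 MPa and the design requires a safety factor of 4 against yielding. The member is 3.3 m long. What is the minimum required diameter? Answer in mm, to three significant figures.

d = 122 mm

σ_allow = 245/4 = 61.25 MPa.
For a solid circular section σ = 32M/(πd³), so d³ = 32M/(π σ_allow) = 32×1.0800×10^7/(π×61.25) = 1.796×10^6 mm³.
d = 121.6 mm.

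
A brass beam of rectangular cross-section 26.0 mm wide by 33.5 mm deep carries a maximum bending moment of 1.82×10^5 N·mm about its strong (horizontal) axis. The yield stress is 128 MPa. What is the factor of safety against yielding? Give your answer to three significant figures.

n = 3.42

Section modulus S = bh²/6 = 26.0×33.5²/6 = 4863 mm³.
σ = M/S = 182000/4863 = 37.42 MPa.
n = 128/37.42 = 3.420.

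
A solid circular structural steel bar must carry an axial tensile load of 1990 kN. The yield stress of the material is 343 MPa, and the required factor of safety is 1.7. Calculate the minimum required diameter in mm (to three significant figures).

d = 112 mm

Allowable stress σ_allow = 343/1.7 = 201.8 MPa.
Required area A = F/σ_allow = 1990000/201.8 = 9863 mm².
A = πd²/4 → d = √(4A/π) = 112.1 mm.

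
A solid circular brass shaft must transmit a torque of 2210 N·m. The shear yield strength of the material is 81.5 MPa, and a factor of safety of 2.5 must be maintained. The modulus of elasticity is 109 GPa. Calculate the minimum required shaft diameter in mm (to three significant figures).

Allowable shear stress τ_allow = 81.5/2.5 = 32.60 MPa.
For a solid shaft τ = 16T/(πd³), so d³ = 16T/(π τ_allow) = 16×2210000/(π×32.60) = 345300 mm³.
d = (345300)^(1/3) = 70.15 mm.

d = 70.2 mm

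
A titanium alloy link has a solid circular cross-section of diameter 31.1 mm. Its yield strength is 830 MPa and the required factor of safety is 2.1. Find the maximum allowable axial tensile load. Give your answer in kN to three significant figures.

σ_allow = 830/2.1 = 395.2 MPa.
A = πd²/4 = π×31.1²/4 = 759.6 mm².
F_allow = σ_allow × A = 395.2×759.6 = 300200 N.

F_allow = 300 kN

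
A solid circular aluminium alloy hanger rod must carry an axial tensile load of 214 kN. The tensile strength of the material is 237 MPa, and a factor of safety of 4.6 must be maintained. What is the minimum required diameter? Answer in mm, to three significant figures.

d = 72.7 mm

Allowable stress σ_allow = 237/4.6 = 51.52 MPa.
Required area A = F/σ_allow = 214000/51.52 = 4154 mm².
A = πd²/4 → d = √(4A/π) = 72.72 mm.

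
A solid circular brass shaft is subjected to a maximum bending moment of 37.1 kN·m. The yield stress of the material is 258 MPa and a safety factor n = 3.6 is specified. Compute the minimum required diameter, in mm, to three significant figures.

d = 174 mm

σ_allow = 258/3.6 = 71.67 MPa.
For a solid circular section σ = 32M/(πd³), so d³ = 32M/(π σ_allow) = 32×3.7100×10^7/(π×71.67) = 5.273×10^6 mm³.
d = 174.1 mm.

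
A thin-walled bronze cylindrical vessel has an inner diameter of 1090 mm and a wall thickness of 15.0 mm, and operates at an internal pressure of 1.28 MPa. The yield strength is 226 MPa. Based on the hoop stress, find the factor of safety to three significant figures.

σ_h = pD/(2t) = 1.28×1090/(2×15.0) = 46.51 MPa.
n = 226/46.51 = 4.860.

n = 4.86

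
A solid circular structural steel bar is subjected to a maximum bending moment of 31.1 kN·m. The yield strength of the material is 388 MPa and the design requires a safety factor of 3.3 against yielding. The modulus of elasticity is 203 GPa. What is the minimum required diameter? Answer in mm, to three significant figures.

σ_allow = 388/3.3 = 117.6 MPa.
For a solid circular section σ = 32M/(πd³), so d³ = 32M/(π σ_allow) = 32×3.1100×10^7/(π×117.6) = 2.694×10^6 mm³.
d = 139.1 mm.

d = 139 mm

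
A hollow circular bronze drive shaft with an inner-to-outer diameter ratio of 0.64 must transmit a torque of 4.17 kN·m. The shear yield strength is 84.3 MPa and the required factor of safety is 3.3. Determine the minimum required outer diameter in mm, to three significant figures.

d_o = 100 mm

τ_allow = 84.3/3.3 = 25.55 MPa.
For a hollow shaft τ = 16T/[πd_o³(1−k⁴)] with k = 0.64, so 1−k⁴ = 0.8322.
d_o³ = 16T/[π τ_allow (1−k⁴)] = 16×4170000/(π×25.55×0.8322) = 999000 mm³.
d_o = 99.97 mm.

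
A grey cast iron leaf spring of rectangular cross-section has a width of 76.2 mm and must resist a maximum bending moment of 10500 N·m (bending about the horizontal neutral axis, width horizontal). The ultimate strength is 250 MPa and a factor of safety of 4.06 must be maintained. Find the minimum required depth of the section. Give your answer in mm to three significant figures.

σ_allow = 250/4.06 = 61.58 MPa.
For a rectangular section σ = 6M/(bh²), so h² = 6M/(b σ_allow) = 6×1.0500×10^7/(76.2×61.58) = 13430 mm².
h = 115.9 mm.

h = 116 mm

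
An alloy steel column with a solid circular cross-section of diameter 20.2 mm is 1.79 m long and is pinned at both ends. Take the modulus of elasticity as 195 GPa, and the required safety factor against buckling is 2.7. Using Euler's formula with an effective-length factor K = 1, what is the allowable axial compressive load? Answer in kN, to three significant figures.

I = πd⁴/64 = π×20.2⁴/64 = 8173 mm⁴.
Effective length L_e = KL = 1×1.79 m = 1790 mm.
Euler critical load P_cr = π²EI/L_e² = π²×195000×8173/1790² = 4909 N.
P_allow = P_cr/n = 4909/2.7 = 1818 N.

P_allow = 1.82 kN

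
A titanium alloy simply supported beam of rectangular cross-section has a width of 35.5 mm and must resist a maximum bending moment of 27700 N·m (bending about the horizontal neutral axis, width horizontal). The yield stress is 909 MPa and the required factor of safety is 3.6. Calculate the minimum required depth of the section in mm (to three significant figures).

h = 136 mm

σ_allow = 909/3.6 = 252.5 MPa.
For a rectangular section σ = 6M/(bh²), so h² = 6M/(b σ_allow) = 6×2.7700×10^7/(35.5×252.5) = 18540 mm².
h = 136.2 mm.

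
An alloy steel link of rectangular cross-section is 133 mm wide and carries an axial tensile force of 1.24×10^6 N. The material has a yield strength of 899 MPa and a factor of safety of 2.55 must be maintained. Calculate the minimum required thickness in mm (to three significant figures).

t = 26.4 mm

σ_allow = 899/2.55 = 352.5 MPa.
Required area A = F/σ_allow = 1240000/352.5 = 3517 mm².
t = A/w = 3517/133 = 26.45 mm.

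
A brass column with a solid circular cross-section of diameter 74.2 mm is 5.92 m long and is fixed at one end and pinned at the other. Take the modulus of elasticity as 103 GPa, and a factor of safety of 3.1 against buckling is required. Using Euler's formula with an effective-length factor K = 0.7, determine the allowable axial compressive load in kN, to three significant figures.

I = πd⁴/64 = π×74.2⁴/64 = 1.488×10^6 mm⁴.
Effective length L_e = KL = 0.7×5.92 m = 4144 mm.
Euler critical load P_cr = π²EI/L_e² = π²×103000×1.488×10^6/4144² = 88080 N.
P_allow = P_cr/n = 88080/3.1 = 28410 N.

P_allow = 28.4 kN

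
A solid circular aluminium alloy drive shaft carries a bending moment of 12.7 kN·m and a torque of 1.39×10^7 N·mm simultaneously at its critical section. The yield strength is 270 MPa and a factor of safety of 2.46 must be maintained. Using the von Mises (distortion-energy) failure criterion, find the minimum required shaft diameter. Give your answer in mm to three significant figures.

σ_allow = σ_y/n = 270/2.46 = 109.8 MPa.
For a solid shaft σ_b = 32M/(πd³) and τ = 16T/(πd³), so the von Mises stress is σ' = (16/πd³)·√(4M²+3T²).
√(4M²+3T²) = √(4×(1.270×10^7)² + 3×(1.390×10^7)²) = 3.500×10^7 N·mm.
d³ = 16×3.500×10^7/(π×109.8) = 1.624×10^6 mm³.
d = 117.5 mm.

d = 118 mm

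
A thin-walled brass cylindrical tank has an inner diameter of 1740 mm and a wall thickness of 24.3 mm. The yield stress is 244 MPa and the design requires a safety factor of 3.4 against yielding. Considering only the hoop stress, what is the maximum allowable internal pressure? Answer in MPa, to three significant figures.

p_allow = 2.00 MPa

σ_allow = 244/3.4 = 71.76 MPa.
σ_h = pD/(2t) → p_allow = 2σ_allow t/D = 2×71.76×24.3/1740 = 2.004 MPa.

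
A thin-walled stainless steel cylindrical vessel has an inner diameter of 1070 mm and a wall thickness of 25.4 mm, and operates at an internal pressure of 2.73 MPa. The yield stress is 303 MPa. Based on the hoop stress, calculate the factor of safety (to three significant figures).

n = 5.27

σ_h = pD/(2t) = 2.73×1070/(2×25.4) = 57.50 MPa.
n = 303/57.50 = 5.269.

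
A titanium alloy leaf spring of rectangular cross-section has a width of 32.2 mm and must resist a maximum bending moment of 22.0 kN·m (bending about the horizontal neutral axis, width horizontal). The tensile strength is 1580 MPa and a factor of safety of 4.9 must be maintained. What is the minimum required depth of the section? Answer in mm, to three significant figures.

h = 113 mm

σ_allow = 1580/4.9 = 322.4 MPa.
For a rectangular section σ = 6M/(bh²), so h² = 6M/(b σ_allow) = 6×2.2000×10^7/(32.2×322.4) = 12710 mm².
h = 112.8 mm.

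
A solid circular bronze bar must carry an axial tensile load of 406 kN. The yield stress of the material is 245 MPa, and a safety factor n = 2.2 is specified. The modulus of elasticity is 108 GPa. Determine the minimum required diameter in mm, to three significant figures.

Allowable stress σ_allow = 245/2.2 = 111.4 MPa.
Required area A = F/σ_allow = 406000/111.4 = 3646 mm².
A = πd²/4 → d = √(4A/π) = 68.13 mm.

d = 68.1 mm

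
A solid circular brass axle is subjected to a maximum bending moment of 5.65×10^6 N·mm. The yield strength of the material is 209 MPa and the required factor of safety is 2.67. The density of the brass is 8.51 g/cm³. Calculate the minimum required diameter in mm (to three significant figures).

d = 90.3 mm

σ_allow = 209/2.67 = 78.28 MPa.
For a solid circular section σ = 32M/(πd³), so d³ = 32M/(π σ_allow) = 32×5650000/(π×78.28) = 735200 mm³.
d = 90.25 mm.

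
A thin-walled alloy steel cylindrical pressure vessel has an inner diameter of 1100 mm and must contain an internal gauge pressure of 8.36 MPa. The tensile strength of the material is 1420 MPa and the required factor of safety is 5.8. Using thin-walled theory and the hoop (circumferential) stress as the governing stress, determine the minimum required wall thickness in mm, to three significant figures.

σ_allow = 1420/5.8 = 244.8 MPa.
Hoop stress σ_h = pD/(2t), so t = pD/(2σ_allow) = 8.36×1100/(2×244.8) = 18.78 mm.

t = 18.8 mm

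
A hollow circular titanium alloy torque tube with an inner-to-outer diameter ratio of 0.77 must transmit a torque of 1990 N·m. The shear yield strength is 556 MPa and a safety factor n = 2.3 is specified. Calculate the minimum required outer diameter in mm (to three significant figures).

d_o = 40.1 mm

τ_allow = 556/2.3 = 241.7 MPa.
For a hollow shaft τ = 16T/[πd_o³(1−k⁴)] with k = 0.77, so 1−k⁴ = 0.6485.
d_o³ = 16T/[π τ_allow (1−k⁴)] = 16×1990000/(π×241.7×0.6485) = 64650 mm³.
d_o = 40.14 mm.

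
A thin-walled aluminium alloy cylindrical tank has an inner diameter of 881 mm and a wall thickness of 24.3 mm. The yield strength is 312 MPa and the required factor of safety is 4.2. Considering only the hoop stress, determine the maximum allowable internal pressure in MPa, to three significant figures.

σ_allow = 312/4.2 = 74.29 MPa.
σ_h = pD/(2t) → p_allow = 2σ_allow t/D = 2×74.29×24.3/881 = 4.098 MPa.

p_allow = 4.10 MPa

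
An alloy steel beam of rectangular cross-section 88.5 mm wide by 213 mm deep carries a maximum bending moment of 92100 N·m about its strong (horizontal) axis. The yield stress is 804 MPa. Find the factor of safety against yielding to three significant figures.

n = 5.84

Section modulus S = bh²/6 = 88.5×213²/6 = 669200 mm³.
σ = M/S = 9.2100×10^7/669200 = 137.6 MPa.
n = 804/137.6 = 5.842.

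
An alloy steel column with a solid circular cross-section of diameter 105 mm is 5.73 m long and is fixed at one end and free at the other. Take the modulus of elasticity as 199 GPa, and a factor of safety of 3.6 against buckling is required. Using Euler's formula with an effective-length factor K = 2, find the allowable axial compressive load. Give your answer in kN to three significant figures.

I = πd⁴/64 = π×105⁴/64 = 5.967×10^6 mm⁴.
Effective length L_e = KL = 2×5.73 m = 11460 mm.
Euler critical load P_cr = π²EI/L_e² = π²×199000×5.967×10^6/11460² = 89230 N.
P_allow = P_cr/n = 89230/3.6 = 24790 N.

P_allow = 24.8 kN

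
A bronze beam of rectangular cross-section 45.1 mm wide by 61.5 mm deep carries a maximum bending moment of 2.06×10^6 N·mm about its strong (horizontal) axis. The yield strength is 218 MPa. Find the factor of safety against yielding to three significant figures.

Section modulus S = bh²/6 = 45.1×61.5²/6 = 28430 mm³.
σ = M/S = 2060000/28430 = 72.46 MPa.
n = 218/72.46 = 3.009.

n = 3.01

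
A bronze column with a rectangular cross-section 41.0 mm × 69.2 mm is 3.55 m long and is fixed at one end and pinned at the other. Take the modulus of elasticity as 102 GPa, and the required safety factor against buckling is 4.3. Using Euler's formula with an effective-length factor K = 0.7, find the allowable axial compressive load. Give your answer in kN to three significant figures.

P_allow = 15.1 kN

Buckling occurs about the weak axis: I_min = h·b³/12 = 69.2×41.0³/12 = 397400 mm⁴ (b = 41.0 mm is the smaller dimension).
Effective length L_e = KL = 0.7×3.55 m = 2485 mm.
Euler critical load P_cr = π²EI/L_e² = π²×102000×397400/2485² = 64790 N.
P_allow = P_cr/n = 64790/4.3 = 15070 N.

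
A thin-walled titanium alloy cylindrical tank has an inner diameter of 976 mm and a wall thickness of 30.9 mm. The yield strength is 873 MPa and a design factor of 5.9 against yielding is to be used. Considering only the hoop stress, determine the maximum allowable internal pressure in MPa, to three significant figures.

p_allow = 9.37 MPa

σ_allow = 873/5.9 = 148.0 MPa.
σ_h = pD/(2t) → p_allow = 2σ_allow t/D = 2×148.0×30.9/976 = 9.369 MPa.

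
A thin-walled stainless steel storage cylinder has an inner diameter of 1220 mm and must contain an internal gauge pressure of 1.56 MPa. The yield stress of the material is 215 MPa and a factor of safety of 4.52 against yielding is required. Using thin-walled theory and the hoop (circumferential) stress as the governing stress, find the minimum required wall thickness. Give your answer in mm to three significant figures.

t = 20.0 mm

σ_allow = 215/4.52 = 47.57 MPa.
Hoop stress σ_h = pD/(2t), so t = pD/(2σ_allow) = 1.56×1220/(2×47.57) = 20.01 mm.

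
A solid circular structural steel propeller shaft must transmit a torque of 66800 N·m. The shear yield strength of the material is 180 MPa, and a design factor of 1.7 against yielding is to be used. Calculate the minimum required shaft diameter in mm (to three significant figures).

d = 148 mm

Allowable shear stress τ_allow = 180/1.7 = 105.9 MPa.
For a solid shaft τ = 16T/(πd³), so d³ = 16T/(π τ_allow) = 16×6.6800×10^7/(π×105.9) = 3.213×10^6 mm³.
d = (3.213×10^6)^(1/3) = 147.6 mm.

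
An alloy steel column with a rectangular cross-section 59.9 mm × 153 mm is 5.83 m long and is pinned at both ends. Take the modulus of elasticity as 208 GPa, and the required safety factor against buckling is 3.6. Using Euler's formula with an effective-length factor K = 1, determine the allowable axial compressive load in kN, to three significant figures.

P_allow = 46.0 kN

Buckling occurs about the weak axis: I_min = h·b³/12 = 153×59.9³/12 = 2.740×10^6 mm⁴ (b = 59.9 mm is the smaller dimension).
Effective length L_e = KL = 1×5.83 m = 5830 mm.
Euler critical load P_cr = π²EI/L_e² = π²×208000×2.740×10^6/5830² = 165500 N.
P_allow = P_cr/n = 165500/3.6 = 45970 N.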